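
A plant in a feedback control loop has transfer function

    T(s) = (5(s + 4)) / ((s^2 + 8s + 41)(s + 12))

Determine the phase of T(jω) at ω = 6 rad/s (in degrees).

∠T(j6) ≈ -54.31°

At s = j6: numerator = 20 + j30, denominator = -228 + j606.
∠T = ∠num − ∠den = 56.310° − (110.62°) = -54.31°.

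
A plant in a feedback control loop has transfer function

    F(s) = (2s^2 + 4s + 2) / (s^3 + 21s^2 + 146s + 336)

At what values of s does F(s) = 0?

s = -1, -1

Set the numerator to zero: 2s^2 + 4s + 2 = 0, i.e. 2·(s^2 + 2s + 1) = 0.
Factoring: (s + 1)^2 = 0.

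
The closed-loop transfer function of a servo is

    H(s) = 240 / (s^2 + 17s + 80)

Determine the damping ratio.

Compare the denominator to the standard form s^2 + 2ζωₙs + ωₙ².
ωₙ² = 80, so ωₙ = √80 ≈ 8.944 rad/s.
2ζωₙ = 17, so ζ = 17/(2·√80) ≈ 0.9503.
With ζ = 0.9503 the response is underdamped.

ζ ≈ 0.9503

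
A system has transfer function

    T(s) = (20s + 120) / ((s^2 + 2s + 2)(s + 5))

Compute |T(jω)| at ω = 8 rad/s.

Substitute s = j8: numerator = 120 + j160, denominator = -438 - j416.
|T(j8)| = |120 + j160| / |-438 - j416| = 200 / 604.07 ≈ 0.3311.

|T(j8)| ≈ 0.3311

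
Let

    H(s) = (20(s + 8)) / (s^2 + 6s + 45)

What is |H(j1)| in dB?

|H(j1)|_dB ≈ 11.2 dB

Substitute s = j1: numerator = 160 + j20, denominator = 44 + j6.
|H(j1)| = |160 + j20| / |44 + j6| = 161.25 / 44.407 ≈ 3.631.
In decibels: 20·log₁₀(3.631) ≈ 11.2 dB.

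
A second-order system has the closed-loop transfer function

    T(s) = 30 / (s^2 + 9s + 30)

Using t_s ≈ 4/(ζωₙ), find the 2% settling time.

t_s ≈ 0.8889 s

Comparing s^2 + 9s + 30 to s^2 + 2ζωₙs + ωₙ²: ωₙ = √30 ≈ 5.477 rad/s and ζ = 9/(2·√30) ≈ 0.8216.
ζωₙ = 9/2 = 4.5, so t_s ≈ 4/(ζωₙ) = 4/4.5 ≈ 0.8889 s.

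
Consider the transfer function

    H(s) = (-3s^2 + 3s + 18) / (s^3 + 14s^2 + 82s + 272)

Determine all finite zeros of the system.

Set the numerator to zero: -3s^2 + 3s + 18 = 0, i.e. -3·(s^2 - s - 6) = 0.
Factoring: (s + 2)(s - 3) = 0.

s = -2, 3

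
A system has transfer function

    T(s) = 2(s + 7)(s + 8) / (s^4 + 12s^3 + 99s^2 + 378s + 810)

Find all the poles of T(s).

The poles are the roots of the denominator s^4 + 12s^3 + 99s^2 + 378s + 810 = 0.
No real roots exist; factor into two real quadratics: (s^2 + 6s + 45)(s^2 + 6s + 18) = 0.
Each quadratic gives a conjugate pair via the quadratic formula.

s = -3 ± 6j, -3 ± 3j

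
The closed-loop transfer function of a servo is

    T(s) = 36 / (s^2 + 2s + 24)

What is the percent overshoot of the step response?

Comparing s^2 + 2s + 24 to s^2 + 2ζωₙs + ωₙ²: ωₙ = √24 ≈ 4.899 rad/s and ζ = 2/(2·√24) ≈ 0.2041.
%OS = 100·exp(−πζ/√(1−ζ²)) = 100·exp(−π·0.2041/√(1−0.2041²)) ≈ 51.9%.

%OS ≈ 51.9%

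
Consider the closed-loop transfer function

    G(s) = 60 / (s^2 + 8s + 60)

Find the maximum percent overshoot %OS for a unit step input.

%OS ≈ 15.0%

Comparing s^2 + 8s + 60 to s^2 + 2ζωₙs + ωₙ²: ωₙ = √60 ≈ 7.746 rad/s and ζ = 8/(2·√60) ≈ 0.5164.
%OS = 100·exp(−πζ/√(1−ζ²)) = 100·exp(−π·0.5164/√(1−0.5164²)) ≈ 15.0%.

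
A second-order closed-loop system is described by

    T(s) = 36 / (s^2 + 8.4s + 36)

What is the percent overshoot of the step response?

%OS ≈ 4.60%

Comparing s^2 + 8.4s + 36 to s^2 + 2ζωₙs + ωₙ²: ωₙ = 6 rad/s and ζ = 8.4/(2·6) = 0.7.
%OS = 100·exp(−πζ/√(1−ζ²)) = 100·exp(−π·0.7/√(1−0.7²)) ≈ 4.60%.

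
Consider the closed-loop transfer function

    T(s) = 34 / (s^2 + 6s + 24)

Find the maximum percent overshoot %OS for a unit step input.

%OS ≈ 8.77%

Comparing s^2 + 6s + 24 to s^2 + 2ζωₙs + ωₙ²: ωₙ = √24 ≈ 4.899 rad/s and ζ = 6/(2·√24) ≈ 0.6124.
%OS = 100·exp(−πζ/√(1−ζ²)) = 100·exp(−π·0.6124/√(1−0.6124²)) ≈ 8.77%.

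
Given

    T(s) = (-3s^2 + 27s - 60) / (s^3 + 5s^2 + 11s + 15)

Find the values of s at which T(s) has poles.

s = -1 ± 2j, -3

The poles are the roots of the denominator s^3 + 5s^2 + 11s + 15 = 0.
Trying s = -3: the polynomial evaluates to 0, so (s + 3) is a factor.
Dividing out leaves s^2 + 2s + 5 = 0.
The quadratic formula then gives s = -1 ± 2j.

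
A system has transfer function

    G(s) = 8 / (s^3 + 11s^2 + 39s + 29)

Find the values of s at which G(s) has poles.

s = -5 + 2j, -5 - 2j, -1

The poles are the roots of the denominator s^3 + 11s^2 + 39s + 29 = 0.
Trying s = -1: the polynomial evaluates to 0, so (s + 1) is a factor.
Dividing out leaves s^2 + 10s + 29 = 0.
The quadratic formula then gives s = -5 ± 2j.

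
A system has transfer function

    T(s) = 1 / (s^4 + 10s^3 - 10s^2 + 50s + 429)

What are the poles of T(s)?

The poles are the roots of the denominator s^4 + 10s^3 - 10s^2 + 50s + 429 = 0.
Trying s = -3: the polynomial evaluates to 0, so (s + 3) is a factor.
Dividing out leaves s^3 + 7s^2 - 31s + 143 = 0.
This factors further as (s^2 - 4s + 13)(s + 11) = 0.

s = 2 ± 3j, -3, -11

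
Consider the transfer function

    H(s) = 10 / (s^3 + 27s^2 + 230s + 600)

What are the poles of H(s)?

s = -10, -5, -12

The poles are the roots of the denominator s^3 + 27s^2 + 230s + 600 = 0.
Trying s = -10: the polynomial evaluates to 0, so (s + 10) is a factor.
Dividing out leaves s^2 + 17s + 60 = 0.
Factoring the quadratic: (s + 5)(s + 12) = 0.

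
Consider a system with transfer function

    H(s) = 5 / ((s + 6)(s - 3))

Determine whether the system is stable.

The poles can be read from the denominator factors: s = -6, 3.
Since the pole(s) at s = 3 lie in the right half-plane, the system is unstable.

unstable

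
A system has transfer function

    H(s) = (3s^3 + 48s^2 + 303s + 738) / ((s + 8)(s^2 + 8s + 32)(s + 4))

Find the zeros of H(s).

s = -6, -5 ± 4j

Set the numerator to zero: 3s^3 + 48s^2 + 303s + 738 = 0, i.e. 3·(s^3 + 16s^2 + 101s + 246) = 0.
Factoring: (s + 6)(s^2 + 10s + 41) = 0.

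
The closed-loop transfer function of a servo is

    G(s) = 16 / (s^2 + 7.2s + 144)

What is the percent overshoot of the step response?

%OS ≈ 37.2%

Comparing s^2 + 7.2s + 144 to s^2 + 2ζωₙs + ωₙ²: ωₙ = 12 rad/s and ζ = 7.2/(2·12) = 0.3.
%OS = 100·exp(−πζ/√(1−ζ²)) = 100·exp(−π·0.3/√(1−0.3²)) ≈ 37.2%.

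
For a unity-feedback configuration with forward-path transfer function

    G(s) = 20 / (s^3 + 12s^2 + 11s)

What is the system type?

Type 1

Factor s from the denominator: s^3 + 12s^2 + 11s = s·(s^2 + 12s + 11).
There is 1 pole at the origin, so the system is Type 1.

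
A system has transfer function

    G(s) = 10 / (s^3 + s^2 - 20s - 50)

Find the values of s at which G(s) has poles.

s = -3 ± j, 5

The poles are the roots of the denominator s^3 + s^2 - 20s - 50 = 0.
Trying s = 5: the polynomial evaluates to 0, so (s - 5) is a factor.
Dividing out leaves s^2 + 6s + 10 = 0.
The quadratic formula then gives s = -3 ± 1j.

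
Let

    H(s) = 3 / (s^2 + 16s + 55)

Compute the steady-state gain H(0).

Set s = 0: H(0) = (3) / (55) = 3/55.

H(0) = 3/55 ≈ 0.05455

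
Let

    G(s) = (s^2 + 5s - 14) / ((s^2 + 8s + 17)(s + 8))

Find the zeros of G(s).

s = -7, 2

Set the numerator to zero: s^2 + 5s - 14 = 0.
Factoring: (s + 7)(s - 2) = 0.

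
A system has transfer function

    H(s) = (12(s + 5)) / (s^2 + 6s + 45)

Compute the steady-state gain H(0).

H(0) = 4/3 ≈ 1.333

At s = 0 each factor (s + a) contributes a and each (s^2 + bs + c) contributes c.
H(0) = 12·(5) / ((45)) = 60/45 = 4/3.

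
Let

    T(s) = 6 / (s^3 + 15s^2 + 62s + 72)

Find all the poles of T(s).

s = -9, -2, -4

The poles are the roots of the denominator s^3 + 15s^2 + 62s + 72 = 0.
Trying s = -9: the polynomial evaluates to 0, so (s + 9) is a factor.
Dividing out leaves s^2 + 6s + 8 = 0.
Factoring the quadratic: (s + 2)(s + 4) = 0.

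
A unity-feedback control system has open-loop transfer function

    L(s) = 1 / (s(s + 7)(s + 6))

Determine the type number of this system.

Type 1

The denominator has 1 factor of s at the origin (free integrator), so this is a Type 1 system.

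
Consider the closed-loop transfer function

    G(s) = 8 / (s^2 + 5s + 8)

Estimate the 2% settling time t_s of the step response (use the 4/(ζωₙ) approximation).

Comparing s^2 + 5s + 8 to s^2 + 2ζωₙs + ωₙ²: ωₙ = √8 ≈ 2.828 rad/s and ζ = 5/(2·√8) ≈ 0.8839.
ζωₙ = 5/2 = 2.5, so t_s ≈ 4/(ζωₙ) = 4/2.5 = 1.600 s.

t_s ≈ 1.600 s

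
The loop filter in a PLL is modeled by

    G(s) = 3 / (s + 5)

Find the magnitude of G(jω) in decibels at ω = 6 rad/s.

|G(j6)|_dB ≈ -8.31 dB

Substitute s = j6: numerator = 3, denominator = 5 + j6.
|G(j6)| = |3| / |5 + j6| = 3 / 7.8102 ≈ 0.3841.
In decibels: 20·log₁₀(0.3841) ≈ -8.31 dB.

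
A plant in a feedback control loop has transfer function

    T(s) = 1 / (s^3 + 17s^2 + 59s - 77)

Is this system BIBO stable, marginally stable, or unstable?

The denominator s^3 + 17s^2 + 59s - 77 factors as (s + 11)(s - 1)(s + 7), giving poles at s = -11, 1, -7.
Since the pole(s) at s = 1 lie in the right half-plane, the system is unstable.

unstable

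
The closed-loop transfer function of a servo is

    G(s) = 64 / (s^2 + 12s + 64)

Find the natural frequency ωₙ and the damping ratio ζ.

Compare the denominator to the standard form s^2 + 2ζωₙs + ωₙ².
ωₙ² = 64, so ωₙ = 8 rad/s.
2ζωₙ = 12, so ζ = 12/(2·8) = 0.75.

ωₙ = 8 rad/s, ζ = 0.75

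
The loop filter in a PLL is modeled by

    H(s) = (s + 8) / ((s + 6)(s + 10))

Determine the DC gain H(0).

Set s = 0: H(0) = (8) / (60) = 2/15.

H(0) = 2/15 ≈ 0.1333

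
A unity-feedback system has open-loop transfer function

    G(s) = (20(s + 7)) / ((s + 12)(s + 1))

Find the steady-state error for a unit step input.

G(s) has no poles at the origin.
This is a Type 0 system. Kp = lim_{s→0} G(s) = 140/12 = 35/3.
e_ss = 1/(1 + Kp) = 1/(1 + 35/3) = 3/38 ≈ 0.07895.

e_ss = 0.07895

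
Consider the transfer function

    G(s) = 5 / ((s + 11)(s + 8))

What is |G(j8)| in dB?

|G(j8)|_dB ≈ -29.8 dB

Substitute s = j8: numerator = 5, denominator = 24 + j152.
|G(j8)| = |5| / |24 + j152| = 5 / 153.88 ≈ 0.03249.
In decibels: 20·log₁₀(0.03249) ≈ -29.8 dB.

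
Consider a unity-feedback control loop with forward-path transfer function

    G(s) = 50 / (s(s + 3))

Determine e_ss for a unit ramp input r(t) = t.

e_ss = 0.06000

G(s) has one pole at the origin.
This is a Type 1 system. Kv = lim_{s→0} s·G(s) = 50/3.
e_ss = 1/Kv = 1/(50/3) = 3/50 ≈ 0.06000.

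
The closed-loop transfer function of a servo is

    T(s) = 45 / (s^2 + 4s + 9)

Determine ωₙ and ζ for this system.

Compare the denominator to the standard form s^2 + 2ζωₙs + ωₙ².
ωₙ² = 9, so ωₙ = 3 rad/s.
2ζωₙ = 4, so ζ = 4/(2·3) ≈ 0.6667.
With ζ = 0.6667 the response is underdamped.

ωₙ = 3 rad/s, ζ ≈ 0.6667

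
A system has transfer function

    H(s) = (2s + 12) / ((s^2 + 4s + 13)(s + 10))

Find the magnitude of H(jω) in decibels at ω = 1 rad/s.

Substitute s = j1: numerator = 12 + j2, denominator = 116 + j52.
|H(j1)| = |12 + j2| / |116 + j52| = 12.166 / 127.12 ≈ 0.09570.
In decibels: 20·log₁₀(0.09570) ≈ -20.4 dB.

|H(j1)|_dB ≈ -20.4 dB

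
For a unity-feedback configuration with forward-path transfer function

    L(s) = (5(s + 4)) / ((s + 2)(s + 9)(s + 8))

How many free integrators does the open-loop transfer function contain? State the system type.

The denominator has no factor of s at the origin — no free integrator — so this is a Type 0 system.

Type 0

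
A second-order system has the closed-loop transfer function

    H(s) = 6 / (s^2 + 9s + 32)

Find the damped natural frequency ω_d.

Comparing s^2 + 9s + 32 to s^2 + 2ζωₙs + ωₙ²: ωₙ = √32 ≈ 5.657 rad/s and ζ = 9/(2·√32) ≈ 0.7955.
ζωₙ = 9/2 = 4.5, so ω_d = ωₙ√(1−ζ²) = √(ωₙ² − (ζωₙ)²) = √(32 − 4.5²) = √11.75 ≈ 3.428 rad/s.

ω_d ≈ 3.428 rad/s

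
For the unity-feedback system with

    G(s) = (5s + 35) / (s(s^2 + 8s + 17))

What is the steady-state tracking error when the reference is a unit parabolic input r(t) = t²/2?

e_ss = ∞

G(s) has one pole at the origin.
This is a Type 1 system; Ka = lim_{s→0} s^2·G(s) = 0, so the steady-state error for a parabola input is infinite.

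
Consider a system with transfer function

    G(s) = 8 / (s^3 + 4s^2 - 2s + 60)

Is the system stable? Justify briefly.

unstable

The denominator s^3 + 4s^2 - 2s + 60 factors as (s + 6)(s^2 - 2s + 10), giving poles at s = -6, 1 + 3j, 1 - 3j.
Since the pole(s) at s = 1 ± 3j lie in the right half-plane, the system is unstable.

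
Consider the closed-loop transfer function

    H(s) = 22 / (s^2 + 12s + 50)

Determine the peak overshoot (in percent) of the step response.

Comparing s^2 + 12s + 50 to s^2 + 2ζωₙs + ωₙ²: ωₙ = √50 ≈ 7.071 rad/s and ζ = 12/(2·√50) ≈ 0.8485.
%OS = 100·exp(−πζ/√(1−ζ²)) = 100·exp(−π·0.8485/√(1−0.8485²)) ≈ 0.649%.

%OS ≈ 0.649%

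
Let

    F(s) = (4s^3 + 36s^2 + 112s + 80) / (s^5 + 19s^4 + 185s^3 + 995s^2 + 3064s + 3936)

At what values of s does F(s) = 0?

s = -1, -4 ± 2j

Set the numerator to zero: 4s^3 + 36s^2 + 112s + 80 = 0, i.e. 4·(s^3 + 9s^2 + 28s + 20) = 0.
Factoring: (s + 1)(s^2 + 8s + 20) = 0.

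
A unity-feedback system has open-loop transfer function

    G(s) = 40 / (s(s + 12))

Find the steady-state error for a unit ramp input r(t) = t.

G(s) has one pole at the origin.
This is a Type 1 system. Kv = lim_{s→0} s·G(s) = 40/12 = 10/3.
e_ss = 1/Kv = 1/(10/3) = 3/10 ≈ 0.3000.

e_ss = 0.3000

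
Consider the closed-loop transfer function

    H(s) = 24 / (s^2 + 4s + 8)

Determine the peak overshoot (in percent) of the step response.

%OS ≈ 4.32%

Comparing s^2 + 4s + 8 to s^2 + 2ζωₙs + ωₙ²: ωₙ = √8 ≈ 2.828 rad/s and ζ = 4/(2·√8) ≈ 0.7071.
%OS = 100·exp(−πζ/√(1−ζ²)) = 100·exp(−π·0.7071/√(1−0.7071²)) ≈ 4.32%.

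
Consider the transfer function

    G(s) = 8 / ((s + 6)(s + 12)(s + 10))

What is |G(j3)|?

|G(j3)| ≈ 0.009235

Substitute s = j3: numerator = 8, denominator = 468 + j729.
|G(j3)| = |8| / |468 + j729| = 8 / 866.29 ≈ 0.009235.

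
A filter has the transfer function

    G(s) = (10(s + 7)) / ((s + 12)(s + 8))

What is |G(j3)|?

Substitute s = j3: numerator = 70 + j30, denominator = 87 + j60.
|G(j3)| = |70 + j30| / |87 + j60| = 76.158 / 105.68 ≈ 0.7206.

|G(j3)| ≈ 0.7206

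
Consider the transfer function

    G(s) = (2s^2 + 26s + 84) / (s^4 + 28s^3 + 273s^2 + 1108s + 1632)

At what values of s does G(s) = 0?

Set the numerator to zero: 2s^2 + 26s + 84 = 0, i.e. 2·(s^2 + 13s + 42) = 0.
Factoring: (s + 6)(s + 7) = 0.

s = -6, -7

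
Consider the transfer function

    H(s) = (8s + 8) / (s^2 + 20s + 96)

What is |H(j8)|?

Substitute s = j8: numerator = 8 + j64, denominator = 32 + j160.
|H(j8)| = |8 + j64| / |32 + j160| = 64.498 / 163.17 ≈ 0.3953.

|H(j8)| ≈ 0.3953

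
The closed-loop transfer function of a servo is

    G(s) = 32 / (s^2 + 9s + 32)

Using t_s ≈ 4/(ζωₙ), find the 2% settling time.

t_s ≈ 0.8889 s

Comparing s^2 + 9s + 32 to s^2 + 2ζωₙs + ωₙ²: ωₙ = √32 ≈ 5.657 rad/s and ζ = 9/(2·√32) ≈ 0.7955.
ζωₙ = 9/2 = 4.5, so t_s ≈ 4/(ζωₙ) = 4/4.5 ≈ 0.8889 s.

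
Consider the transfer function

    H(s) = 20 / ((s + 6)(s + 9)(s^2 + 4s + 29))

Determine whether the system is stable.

The poles can be read from the denominator factors: s = -6, -9, -2 + 5j, -2 - 5j.
Since all poles lie strictly in the left half-plane, the system is stable.

stable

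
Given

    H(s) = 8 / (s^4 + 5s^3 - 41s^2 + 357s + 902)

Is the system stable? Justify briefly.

The denominator s^4 + 5s^3 - 41s^2 + 357s + 902 factors as (s + 11)(s + 2)(s^2 - 8s + 41), giving poles at s = -11, -2, 4 + 5j, 4 - 5j.
Since the pole(s) at s = 4 ± 5j lie in the right half-plane, the system is unstable.

unstable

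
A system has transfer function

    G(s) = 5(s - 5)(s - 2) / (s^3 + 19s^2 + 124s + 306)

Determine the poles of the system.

The poles are the roots of the denominator s^3 + 19s^2 + 124s + 306 = 0.
Trying s = -9: the polynomial evaluates to 0, so (s + 9) is a factor.
Dividing out leaves s^2 + 10s + 34 = 0.
The quadratic formula then gives s = -5 ± 3j.

s = -5 ± 3j, -9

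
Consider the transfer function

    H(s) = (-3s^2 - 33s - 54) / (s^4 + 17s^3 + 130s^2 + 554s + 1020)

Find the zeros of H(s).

Set the numerator to zero: -3s^2 - 33s - 54 = 0, i.e. -3·(s^2 + 11s + 18) = 0.
Factoring: (s + 2)(s + 9) = 0.

s = -2, -9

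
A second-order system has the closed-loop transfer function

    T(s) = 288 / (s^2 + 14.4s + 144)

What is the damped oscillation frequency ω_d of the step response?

ω_d = 9.600 rad/s

Comparing s^2 + 14.4s + 144 to s^2 + 2ζωₙs + ωₙ²: ωₙ = 12 rad/s and ζ = 14.4/(2·12) = 0.6.
ζωₙ = 14.4/2 = 7.2, so ω_d = ωₙ√(1−ζ²) = √(ωₙ² − (ζωₙ)²) = √(144 − 7.2²) = √92.16 = 9.600 rad/s.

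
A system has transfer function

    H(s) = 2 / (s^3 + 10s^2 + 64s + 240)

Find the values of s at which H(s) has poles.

The poles are the roots of the denominator s^3 + 10s^2 + 64s + 240 = 0.
Trying s = -6: the polynomial evaluates to 0, so (s + 6) is a factor.
Dividing out leaves s^2 + 4s + 40 = 0.
The quadratic formula then gives s = -2 ± 6j.

s = -2 ± 6j, -6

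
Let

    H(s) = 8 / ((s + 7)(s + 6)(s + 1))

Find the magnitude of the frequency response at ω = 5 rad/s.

Substitute s = j5: numerator = 8, denominator = -308 + j150.
|H(j5)| = |8| / |-308 + j150| = 8 / 342.58 ≈ 0.02335.

|H(j5)| ≈ 0.02335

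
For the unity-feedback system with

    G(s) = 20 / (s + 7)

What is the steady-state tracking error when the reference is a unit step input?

e_ss = 0.2593

G(s) has no poles at the origin.
This is a Type 0 system. Kp = lim_{s→0} G(s) = 20/7.
e_ss = 1/(1 + Kp) = 1/(1 + 20/7) = 7/27 ≈ 0.2593.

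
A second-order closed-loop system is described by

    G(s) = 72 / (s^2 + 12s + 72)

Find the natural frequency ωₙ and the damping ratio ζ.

Compare the denominator to the standard form s^2 + 2ζωₙs + ωₙ².
ωₙ² = 72, so ωₙ = √72 ≈ 8.485 rad/s.
2ζωₙ = 12, so ζ = 12/(2·√72) ≈ 0.7071.

ωₙ ≈ 8.485 rad/s, ζ ≈ 0.7071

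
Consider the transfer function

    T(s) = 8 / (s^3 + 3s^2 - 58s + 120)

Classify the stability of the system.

unstable

The denominator s^3 + 3s^2 - 58s + 120 factors as (s - 4)(s - 3)(s + 10), giving poles at s = 4, 3, -10.
Since the pole(s) at s = 4, 3 lie in the right half-plane, the system is unstable.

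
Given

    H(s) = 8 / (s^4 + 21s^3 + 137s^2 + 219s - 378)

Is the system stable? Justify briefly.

unstable

The denominator s^4 + 21s^3 + 137s^2 + 219s - 378 factors as (s - 1)(s + 6)(s + 9)(s + 7), giving poles at s = 1, -6, -9, -7.
Since the pole(s) at s = 1 lie in the right half-plane, the system is unstable.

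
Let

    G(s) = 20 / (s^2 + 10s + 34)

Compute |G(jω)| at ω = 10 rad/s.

|G(j10)| ≈ 0.1669

Substitute s = j10: numerator = 20, denominator = -66 + j100.
|G(j10)| = |20| / |-66 + j100| = 20 / 119.82 ≈ 0.1669.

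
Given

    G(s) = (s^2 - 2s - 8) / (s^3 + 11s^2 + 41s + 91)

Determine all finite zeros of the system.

Set the numerator to zero: s^2 - 2s - 8 = 0.
Factoring: (s + 2)(s - 4) = 0.

s = -2, 4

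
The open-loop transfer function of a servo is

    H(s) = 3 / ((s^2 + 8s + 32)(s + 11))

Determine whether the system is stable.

The poles can be read from the denominator factors: s = -4 + 4j, -4 - 4j, -11.
Since all poles lie strictly in the left half-plane, the system is stable.

stable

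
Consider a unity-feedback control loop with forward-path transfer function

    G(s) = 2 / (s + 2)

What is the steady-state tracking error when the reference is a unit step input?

e_ss = 0.5000

G(s) has no poles at the origin.
This is a Type 0 system. Kp = lim_{s→0} G(s) = 2/2 = 1.
e_ss = 1/(1 + Kp) = 1/(1 + 1) = 1/2 ≈ 0.5000.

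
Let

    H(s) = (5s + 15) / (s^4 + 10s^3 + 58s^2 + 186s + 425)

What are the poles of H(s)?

The poles are the roots of the denominator s^4 + 10s^3 + 58s^2 + 186s + 425 = 0.
No real roots exist; factor into two real quadratics: (s^2 + 2s + 17)(s^2 + 8s + 25) = 0.
Each quadratic gives a conjugate pair via the quadratic formula.

s = -1 ± 4j, -4 ± 3j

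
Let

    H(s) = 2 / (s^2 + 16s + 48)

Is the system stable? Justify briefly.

stable

The denominator s^2 + 16s + 48 factors as (s + 12)(s + 4), giving poles at s = -12, -4.
Since all poles lie strictly in the left half-plane, the system is stable.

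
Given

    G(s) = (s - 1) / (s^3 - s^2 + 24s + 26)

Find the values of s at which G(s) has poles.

The poles are the roots of the denominator s^3 - s^2 + 24s + 26 = 0.
Trying s = -1: the polynomial evaluates to 0, so (s + 1) is a factor.
Dividing out leaves s^2 - 2s + 26 = 0.
The quadratic formula then gives s = 1 ± 5j.

s = 1 ± 5j, -1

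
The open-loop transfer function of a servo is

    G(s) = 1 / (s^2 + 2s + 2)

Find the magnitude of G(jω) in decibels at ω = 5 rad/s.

Substitute s = j5: numerator = 1, denominator = -23 + j10.
|G(j5)| = |1| / |-23 + j10| = 1 / 25.080 ≈ 0.03987.
In decibels: 20·log₁₀(0.03987) ≈ -28.0 dB.

|G(j5)|_dB ≈ -28.0 dB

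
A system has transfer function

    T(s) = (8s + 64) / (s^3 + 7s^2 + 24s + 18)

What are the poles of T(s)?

s = -3 + 3j, -3 - 3j, -1

The poles are the roots of the denominator s^3 + 7s^2 + 24s + 18 = 0.
Trying s = -1: the polynomial evaluates to 0, so (s + 1) is a factor.
Dividing out leaves s^2 + 6s + 18 = 0.
The quadratic formula then gives s = -3 ± 3j.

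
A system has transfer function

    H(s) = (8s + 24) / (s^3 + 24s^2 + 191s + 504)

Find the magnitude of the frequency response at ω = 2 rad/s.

|H(j2)| ≈ 0.05211

Substitute s = j2: numerator = 24 + j16, denominator = 408 + j374.
|H(j2)| = |24 + j16| / |408 + j374| = 28.844 / 553.48 ≈ 0.05211.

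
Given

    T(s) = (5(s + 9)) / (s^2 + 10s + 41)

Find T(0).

T(0) = 45/41 ≈ 1.098

At s = 0 each factor (s + a) contributes a and each (s^2 + bs + c) contributes c.
T(0) = 5·(9) / ((41)) = 45/41 = 45/41.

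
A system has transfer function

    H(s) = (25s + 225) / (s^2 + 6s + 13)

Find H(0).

Set s = 0: H(0) = (225) / (13) = 225/13.

H(0) = 225/13 ≈ 17.31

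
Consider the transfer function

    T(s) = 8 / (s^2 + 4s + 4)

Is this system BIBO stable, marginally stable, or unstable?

stable

The denominator s^2 + 4s + 4 factors as (s + 2)^2, giving poles at s = -2, -2.
Since all poles lie strictly in the left half-plane, the system is stable.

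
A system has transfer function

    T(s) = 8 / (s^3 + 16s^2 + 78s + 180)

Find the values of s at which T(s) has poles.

s = -3 ± 3j, -10

The poles are the roots of the denominator s^3 + 16s^2 + 78s + 180 = 0.
Trying s = -10: the polynomial evaluates to 0, so (s + 10) is a factor.
Dividing out leaves s^2 + 6s + 18 = 0.
The quadratic formula then gives s = -3 ± 3j.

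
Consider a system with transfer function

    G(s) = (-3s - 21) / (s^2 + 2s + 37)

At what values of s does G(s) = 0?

Set the numerator to zero: -3s - 21 = 0, i.e. -3·(s + 7) = 0.
So s = -7.

s = -7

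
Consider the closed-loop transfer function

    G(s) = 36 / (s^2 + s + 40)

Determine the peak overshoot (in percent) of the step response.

Comparing s^2 + s + 40 to s^2 + 2ζωₙs + ωₙ²: ωₙ = √40 ≈ 6.325 rad/s and ζ = 1/(2·√40) ≈ 0.07906.
%OS = 100·exp(−πζ/√(1−ζ²)) = 100·exp(−π·0.07906/√(1−0.07906²)) ≈ 77.9%.

%OS ≈ 77.9%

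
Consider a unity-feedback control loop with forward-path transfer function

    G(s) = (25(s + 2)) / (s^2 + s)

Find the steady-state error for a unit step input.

G(s) has one pole at the origin.
This is a Type 1 system; for a step input the steady-state error is zero.

e_ss = 0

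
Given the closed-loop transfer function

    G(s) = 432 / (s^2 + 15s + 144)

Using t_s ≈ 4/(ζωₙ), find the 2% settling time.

Comparing s^2 + 15s + 144 to s^2 + 2ζωₙs + ωₙ²: ωₙ = 12 rad/s and ζ = 15/(2·12) = 0.625.
ζωₙ = 15/2 = 7.5, so t_s ≈ 4/(ζωₙ) = 4/7.5 ≈ 0.5333 s.

t_s ≈ 0.5333 s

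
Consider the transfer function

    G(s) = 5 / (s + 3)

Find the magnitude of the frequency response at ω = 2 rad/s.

|G(j2)| ≈ 1.387

Substitute s = j2: numerator = 5, denominator = 3 + j2.
|G(j2)| = |5| / |3 + j2| = 5 / 3.6056 ≈ 1.387.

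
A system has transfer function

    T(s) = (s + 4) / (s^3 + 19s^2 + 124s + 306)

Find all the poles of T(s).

The poles are the roots of the denominator s^3 + 19s^2 + 124s + 306 = 0.
Trying s = -9: the polynomial evaluates to 0, so (s + 9) is a factor.
Dividing out leaves s^2 + 10s + 34 = 0.
The quadratic formula then gives s = -5 ± 3j.

s = -5 + 3j, -5 - 3j, -9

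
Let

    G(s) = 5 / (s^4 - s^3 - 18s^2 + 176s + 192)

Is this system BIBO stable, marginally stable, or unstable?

unstable

The denominator s^4 - s^3 - 18s^2 + 176s + 192 factors as (s^2 - 8s + 32)(s + 6)(s + 1), giving poles at s = 4 + 4j, 4 - 4j, -6, -1.
Since the pole(s) at s = 4 + 4j, 4 - 4j lie in the right half-plane, the system is unstable.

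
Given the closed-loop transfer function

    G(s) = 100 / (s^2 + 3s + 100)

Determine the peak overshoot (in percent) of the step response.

%OS ≈ 62.1%

Comparing s^2 + 3s + 100 to s^2 + 2ζωₙs + ωₙ²: ωₙ = 10 rad/s and ζ = 3/(2·10) = 0.15.
%OS = 100·exp(−πζ/√(1−ζ²)) = 100·exp(−π·0.15/√(1−0.15²)) ≈ 62.1%.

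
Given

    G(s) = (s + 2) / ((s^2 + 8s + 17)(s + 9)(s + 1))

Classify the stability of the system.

stable

The poles can be read from the denominator factors: s = -4 ± j, -9, -1.
Since all poles lie strictly in the left half-plane, the system is stable.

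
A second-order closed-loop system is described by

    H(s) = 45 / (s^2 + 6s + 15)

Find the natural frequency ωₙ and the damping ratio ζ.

ωₙ ≈ 3.873 rad/s, ζ ≈ 0.7746

Compare the denominator to the standard form s^2 + 2ζωₙs + ωₙ².
ωₙ² = 15, so ωₙ = √15 ≈ 3.873 rad/s.
2ζωₙ = 6, so ζ = 6/(2·√15) ≈ 0.7746.
With ζ = 0.7746 the response is underdamped.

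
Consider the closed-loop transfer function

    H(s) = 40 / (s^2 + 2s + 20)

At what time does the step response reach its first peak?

t_p ≈ 0.7207 s

Comparing s^2 + 2s + 20 to s^2 + 2ζωₙs + ωₙ²: ωₙ = √20 ≈ 4.472 rad/s and ζ = 2/(2·√20) ≈ 0.2236.
ζωₙ = 2/2 = 1, so ω_d = ωₙ√(1−ζ²) = √(ωₙ² − (ζωₙ)²) = √(20 − 1²) = √19 ≈ 4.359 rad/s.
t_p = π/ω_d = π/4.359 ≈ 0.7207 s.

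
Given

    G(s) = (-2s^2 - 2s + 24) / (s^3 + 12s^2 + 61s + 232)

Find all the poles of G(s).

The poles are the roots of the denominator s^3 + 12s^2 + 61s + 232 = 0.
Trying s = -8: the polynomial evaluates to 0, so (s + 8) is a factor.
Dividing out leaves s^2 + 4s + 29 = 0.
The quadratic formula then gives s = -2 ± 5j.

s = -2 ± 5j, -8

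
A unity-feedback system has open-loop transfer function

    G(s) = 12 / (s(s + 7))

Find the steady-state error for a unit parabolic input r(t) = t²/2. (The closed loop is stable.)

G(s) has one pole at the origin.
This is a Type 1 system; Ka = lim_{s→0} s^2·G(s) = 0, so the steady-state error for a parabola input is infinite.

e_ss = ∞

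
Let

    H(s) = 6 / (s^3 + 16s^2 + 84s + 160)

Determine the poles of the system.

The poles are the roots of the denominator s^3 + 16s^2 + 84s + 160 = 0.
Trying s = -8: the polynomial evaluates to 0, so (s + 8) is a factor.
Dividing out leaves s^2 + 8s + 20 = 0.
The quadratic formula then gives s = -4 ± 2j.

s = -4 ± 2j, -8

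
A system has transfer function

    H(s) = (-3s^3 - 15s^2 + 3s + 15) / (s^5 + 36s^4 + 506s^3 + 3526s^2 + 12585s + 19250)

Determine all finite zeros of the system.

Set the numerator to zero: -3s^3 - 15s^2 + 3s + 15 = 0, i.e. -3·(s^3 + 5s^2 - s - 5) = 0.
Factoring: (s - 1)(s + 1)(s + 5) = 0.

s = 1, -1, -5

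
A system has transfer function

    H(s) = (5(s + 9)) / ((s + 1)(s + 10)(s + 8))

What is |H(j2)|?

Substitute s = j2: numerator = 45 + j10, denominator = 4 + j188.
|H(j2)| = |45 + j10| / |4 + j188| = 46.098 / 188.04 ≈ 0.2451.

|H(j2)| ≈ 0.2451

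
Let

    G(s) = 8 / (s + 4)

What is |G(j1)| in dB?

Substitute s = j1: numerator = 8, denominator = 4 + j1.
|G(j1)| = |8| / |4 + j1| = 8 / 4.1231 ≈ 1.940.
In decibels: 20·log₁₀(1.940) ≈ 5.76 dB.

|G(j1)|_dB ≈ 5.76 dB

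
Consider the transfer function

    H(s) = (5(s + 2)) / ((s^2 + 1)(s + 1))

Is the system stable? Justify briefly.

marginally stable

The poles can be read from the denominator factors: s = j, -j, -1.
Since the simple pole(s) at s = j, -j lie on the jω-axis with none in the right half-plane, the system is marginally stable.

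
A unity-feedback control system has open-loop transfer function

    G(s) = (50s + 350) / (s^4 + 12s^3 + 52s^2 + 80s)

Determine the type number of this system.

Factor s from the denominator: s^4 + 12s^3 + 52s^2 + 80s = s·(s^3 + 12s^2 + 52s + 80).
There is 1 pole at the origin, so the system is Type 1.

Type 1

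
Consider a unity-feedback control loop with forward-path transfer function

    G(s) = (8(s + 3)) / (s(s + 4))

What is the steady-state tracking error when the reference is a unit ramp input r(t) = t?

G(s) has one pole at the origin.
This is a Type 1 system. Kv = lim_{s→0} s·G(s) = 24/4 = 6.
e_ss = 1/Kv = 1/(6) = 1/6 ≈ 0.1667.

e_ss = 0.1667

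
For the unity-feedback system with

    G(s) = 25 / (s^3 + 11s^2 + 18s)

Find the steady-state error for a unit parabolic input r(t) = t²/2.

e_ss = ∞

G(s) has one pole at the origin.
This is a Type 1 system; Ka = lim_{s→0} s^2·G(s) = 0, so the steady-state error for a parabola input is infinite.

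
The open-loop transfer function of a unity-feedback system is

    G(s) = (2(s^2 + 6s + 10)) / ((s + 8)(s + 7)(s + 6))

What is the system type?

The denominator has no factor of s at the origin — no free integrator — so this is a Type 0 system.

Type 0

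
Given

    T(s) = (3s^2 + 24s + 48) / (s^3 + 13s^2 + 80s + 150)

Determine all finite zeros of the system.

Set the numerator to zero: 3s^2 + 24s + 48 = 0, i.e. 3·(s^2 + 8s + 16) = 0.
Factoring: (s + 4)^2 = 0.

s = -4, -4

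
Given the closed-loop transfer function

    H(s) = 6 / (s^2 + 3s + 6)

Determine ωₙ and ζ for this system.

Compare the denominator to the standard form s^2 + 2ζωₙs + ωₙ².
ωₙ² = 6, so ωₙ = √6 ≈ 2.449 rad/s.
2ζωₙ = 3, so ζ = 3/(2·√6) ≈ 0.6124.
With ζ = 0.6124 the response is underdamped.

ωₙ ≈ 2.449 rad/s, ζ ≈ 0.6124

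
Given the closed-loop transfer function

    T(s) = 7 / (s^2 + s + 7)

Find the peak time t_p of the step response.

Comparing s^2 + s + 7 to s^2 + 2ζωₙs + ωₙ²: ωₙ = √7 ≈ 2.646 rad/s and ζ = 1/(2·√7) ≈ 0.1890.
ζωₙ = 1/2 = 0.5, so ω_d = ωₙ√(1−ζ²) = √(ωₙ² − (ζωₙ)²) = √(7 − 0.5²) = √6.75 ≈ 2.598 rad/s.
t_p = π/ω_d = π/2.598 ≈ 1.209 s.

t_p ≈ 1.209 s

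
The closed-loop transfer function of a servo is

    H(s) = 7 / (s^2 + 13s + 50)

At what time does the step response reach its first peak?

t_p ≈ 1.128 s

Comparing s^2 + 13s + 50 to s^2 + 2ζωₙs + ωₙ²: ωₙ = √50 ≈ 7.071 rad/s and ζ = 13/(2·√50) ≈ 0.9192.
ζωₙ = 13/2 = 6.5, so ω_d = ωₙ√(1−ζ²) = √(ωₙ² − (ζωₙ)²) = √(50 − 6.5²) = √7.75 ≈ 2.784 rad/s.
t_p = π/ω_d = π/2.784 ≈ 1.128 s.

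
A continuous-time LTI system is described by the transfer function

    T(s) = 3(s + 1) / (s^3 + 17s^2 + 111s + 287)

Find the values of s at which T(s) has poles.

The poles are the roots of the denominator s^3 + 17s^2 + 111s + 287 = 0.
Trying s = -7: the polynomial evaluates to 0, so (s + 7) is a factor.
Dividing out leaves s^2 + 10s + 41 = 0.
The quadratic formula then gives s = -5 ± 4j.

s = -7, -5 ± 4j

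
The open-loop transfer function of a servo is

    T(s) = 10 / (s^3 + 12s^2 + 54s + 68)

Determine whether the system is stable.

The denominator s^3 + 12s^2 + 54s + 68 factors as (s^2 + 10s + 34)(s + 2), giving poles at s = -5 ± 3j, -2.
Since all poles lie strictly in the left half-plane, the system is stable.

stable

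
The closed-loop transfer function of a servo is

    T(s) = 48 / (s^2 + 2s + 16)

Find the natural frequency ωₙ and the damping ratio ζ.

ωₙ = 4 rad/s, ζ = 0.25

Compare the denominator to the standard form s^2 + 2ζωₙs + ωₙ².
ωₙ² = 16, so ωₙ = 4 rad/s.
2ζωₙ = 2, so ζ = 2/(2·4) = 0.25.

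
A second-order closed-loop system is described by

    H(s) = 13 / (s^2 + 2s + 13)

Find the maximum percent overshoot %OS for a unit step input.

%OS ≈ 40.4%

Comparing s^2 + 2s + 13 to s^2 + 2ζωₙs + ωₙ²: ωₙ = √13 ≈ 3.606 rad/s and ζ = 2/(2·√13) ≈ 0.2774.
%OS = 100·exp(−πζ/√(1−ζ²)) = 100·exp(−π·0.2774/√(1−0.2774²)) ≈ 40.4%.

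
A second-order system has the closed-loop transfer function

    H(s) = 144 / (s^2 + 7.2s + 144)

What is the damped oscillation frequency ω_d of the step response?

Comparing s^2 + 7.2s + 144 to s^2 + 2ζωₙs + ωₙ²: ωₙ = 12 rad/s and ζ = 7.2/(2·12) = 0.3.
ζωₙ = 7.2/2 = 3.6, so ω_d = ωₙ√(1−ζ²) = √(ωₙ² − (ζωₙ)²) = √(144 − 3.6²) = √131.04 ≈ 11.45 rad/s.

ω_d ≈ 11.45 rad/s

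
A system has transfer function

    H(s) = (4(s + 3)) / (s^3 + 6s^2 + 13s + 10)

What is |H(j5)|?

|H(j5)| ≈ 0.1531

Substitute s = j5: numerator = 12 + j20, denominator = -140 - j60.
|H(j5)| = |12 + j20| / |-140 - j60| = 23.324 / 152.32 ≈ 0.1531.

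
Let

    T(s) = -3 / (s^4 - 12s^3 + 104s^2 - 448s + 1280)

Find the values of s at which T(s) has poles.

The poles are the roots of the denominator s^4 - 12s^3 + 104s^2 - 448s + 1280 = 0.
No real roots exist; factor into two real quadratics: (s^2 - 8s + 32)(s^2 - 4s + 40) = 0.
Each quadratic gives a conjugate pair via the quadratic formula.

s = 4 + 4j, 4 - 4j, 2 + 6j, 2 - 6j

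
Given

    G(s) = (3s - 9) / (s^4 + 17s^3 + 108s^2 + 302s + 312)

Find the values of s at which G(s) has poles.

The poles are the roots of the denominator s^4 + 17s^3 + 108s^2 + 302s + 312 = 0.
Trying s = -3: the polynomial evaluates to 0, so (s + 3) is a factor.
Dividing out leaves s^3 + 14s^2 + 66s + 104 = 0.
This factors further as (s^2 + 10s + 26)(s + 4) = 0.

s = -5 + j, -5 - j, -3, -4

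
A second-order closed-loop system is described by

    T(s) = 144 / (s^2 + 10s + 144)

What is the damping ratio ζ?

ζ ≈ 0.4167

Compare the denominator to the standard form s^2 + 2ζωₙs + ωₙ².
ωₙ² = 144, so ωₙ = 12 rad/s.
2ζωₙ = 10, so ζ = 10/(2·12) ≈ 0.4167.
With ζ = 0.4167 the response is underdamped.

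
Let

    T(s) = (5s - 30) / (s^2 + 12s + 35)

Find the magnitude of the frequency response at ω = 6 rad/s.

|T(j6)| ≈ 0.5892

Substitute s = j6: numerator = -30 + j30, denominator = -1 + j72.
|T(j6)| = |-30 + j30| / |-1 + j72| = 42.426 / 72.007 ≈ 0.5892.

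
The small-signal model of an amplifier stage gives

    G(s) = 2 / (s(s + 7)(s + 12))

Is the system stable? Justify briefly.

marginally stable

The poles can be read from the denominator factors: s = 0, -7, -12.
Since the simple pole(s) at s = 0 lie on the jω-axis with none in the right half-plane, the system is marginally stable.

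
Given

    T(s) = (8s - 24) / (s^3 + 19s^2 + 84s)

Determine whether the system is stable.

The denominator s^3 + 19s^2 + 84s factors as s(s + 7)(s + 12), giving poles at s = 0, -7, -12.
Since the simple pole(s) at s = 0 lie on the jω-axis with none in the right half-plane, the system is marginally stable.

marginally stable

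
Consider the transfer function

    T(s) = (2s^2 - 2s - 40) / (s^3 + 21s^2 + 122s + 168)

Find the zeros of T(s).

s = 5, -4

Set the numerator to zero: 2s^2 - 2s - 40 = 0, i.e. 2·(s^2 - s - 20) = 0.
Factoring: (s - 5)(s + 4) = 0.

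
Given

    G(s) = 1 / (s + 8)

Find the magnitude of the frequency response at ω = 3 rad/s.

Substitute s = j3: numerator = 1, denominator = 8 + j3.
|G(j3)| = |1| / |8 + j3| = 1 / 8.5440 ≈ 0.1170.

|G(j3)| ≈ 0.1170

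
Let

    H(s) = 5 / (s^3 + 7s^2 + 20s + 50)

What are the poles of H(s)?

s = -1 ± 3j, -5

The poles are the roots of the denominator s^3 + 7s^2 + 20s + 50 = 0.
Trying s = -5: the polynomial evaluates to 0, so (s + 5) is a factor.
Dividing out leaves s^2 + 2s + 10 = 0.
The quadratic formula then gives s = -1 ± 3j.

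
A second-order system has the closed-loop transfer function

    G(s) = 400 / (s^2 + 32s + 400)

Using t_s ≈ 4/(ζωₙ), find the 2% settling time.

Comparing s^2 + 32s + 400 to s^2 + 2ζωₙs + ωₙ²: ωₙ = 20 rad/s and ζ = 32/(2·20) = 0.8.
ζωₙ = 32/2 = 16, so t_s ≈ 4/(ζωₙ) = 4/16 = 0.2500 s.

t_s ≈ 0.2500 s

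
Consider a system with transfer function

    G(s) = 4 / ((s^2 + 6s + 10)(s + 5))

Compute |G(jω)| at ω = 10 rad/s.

Substitute s = j10: numerator = 4, denominator = -1050 - j600.
|G(j10)| = |4| / |-1050 - j600| = 4 / 1209.3 ≈ 0.003308.

|G(j10)| ≈ 0.003308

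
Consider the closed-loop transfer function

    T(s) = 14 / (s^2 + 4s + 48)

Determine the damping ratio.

Compare the denominator to the standard form s^2 + 2ζωₙs + ωₙ².
ωₙ² = 48, so ωₙ = √48 ≈ 6.928 rad/s.
2ζωₙ = 4, so ζ = 4/(2·√48) ≈ 0.2887.

ζ ≈ 0.2887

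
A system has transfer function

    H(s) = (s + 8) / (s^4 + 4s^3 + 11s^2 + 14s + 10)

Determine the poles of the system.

s = -1 ± j, -1 ± 2j

The poles are the roots of the denominator s^4 + 4s^3 + 11s^2 + 14s + 10 = 0.
No real roots exist; factor into two real quadratics: (s^2 + 2s + 2)(s^2 + 2s + 5) = 0.
Each quadratic gives a conjugate pair via the quadratic formula.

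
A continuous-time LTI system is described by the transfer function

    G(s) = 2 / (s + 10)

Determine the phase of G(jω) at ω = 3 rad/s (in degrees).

∠G(j3) ≈ -16.70°

At s = j3: numerator = 2, denominator = 10 + j3.
∠G = ∠num − ∠den = 0° − (16.699°) = -16.70°.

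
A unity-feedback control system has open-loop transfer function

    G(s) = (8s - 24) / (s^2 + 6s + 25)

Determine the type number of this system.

Type 0

The denominator has no factor of s at the origin — no free integrator — so this is a Type 0 system.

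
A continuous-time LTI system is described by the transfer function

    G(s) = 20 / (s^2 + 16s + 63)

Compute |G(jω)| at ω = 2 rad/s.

|G(j2)| ≈ 0.2980

Substitute s = j2: numerator = 20, denominator = 59 + j32.
|G(j2)| = |20| / |59 + j32| = 20 / 67.119 ≈ 0.2980.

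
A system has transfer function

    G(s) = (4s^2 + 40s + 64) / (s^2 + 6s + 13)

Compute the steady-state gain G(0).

Set s = 0: G(0) = (64) / (13) = 64/13.

G(0) = 64/13 ≈ 4.923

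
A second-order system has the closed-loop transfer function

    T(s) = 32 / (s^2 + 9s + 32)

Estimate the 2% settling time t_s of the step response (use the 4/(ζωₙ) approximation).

Comparing s^2 + 9s + 32 to s^2 + 2ζωₙs + ωₙ²: ωₙ = √32 ≈ 5.657 rad/s and ζ = 9/(2·√32) ≈ 0.7955.
ζωₙ = 9/2 = 4.5, so t_s ≈ 4/(ζωₙ) = 4/4.5 ≈ 0.8889 s.

t_s ≈ 0.8889 s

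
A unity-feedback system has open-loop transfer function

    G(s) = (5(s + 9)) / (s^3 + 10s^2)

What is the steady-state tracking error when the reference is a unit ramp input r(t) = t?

e_ss = 0

G(s) has 2 poles at the origin.
This is a Type 2 system; for a ramp input the steady-state error is zero.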